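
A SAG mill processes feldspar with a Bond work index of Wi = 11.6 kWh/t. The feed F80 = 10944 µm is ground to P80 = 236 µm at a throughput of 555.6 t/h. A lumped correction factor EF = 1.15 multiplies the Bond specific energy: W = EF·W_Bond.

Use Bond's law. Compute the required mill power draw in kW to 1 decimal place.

W = 10·Wi·[P80^(−½) − F80^(−½)]
W = 10·11.6·(1/√236 − 1/√10944) = 10·11.6·(0.055535) = 6.4421 kWh/t
W_actual = 1.15 × 6.4421 = 7.4084 kWh/t
P = W·T = 7.4084·555.6 = 4116.1 kW

P = 4116.1 kW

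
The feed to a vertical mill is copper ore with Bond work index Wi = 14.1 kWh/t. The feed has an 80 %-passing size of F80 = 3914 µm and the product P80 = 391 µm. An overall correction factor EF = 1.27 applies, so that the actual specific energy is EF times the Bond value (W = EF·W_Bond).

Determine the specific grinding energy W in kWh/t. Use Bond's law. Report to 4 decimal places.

W = 6.1937 kWh/t

W = 10 Wi / √P80 − 10 Wi / √F80
1/√391 = 0.050572;  1/√3914 = 0.015984
W = 10·14.1·(0.050572 − 0.015984) = 4.8769 kWh/t
W_actual = 1.27 × 4.8769 = 6.1937 kWh/t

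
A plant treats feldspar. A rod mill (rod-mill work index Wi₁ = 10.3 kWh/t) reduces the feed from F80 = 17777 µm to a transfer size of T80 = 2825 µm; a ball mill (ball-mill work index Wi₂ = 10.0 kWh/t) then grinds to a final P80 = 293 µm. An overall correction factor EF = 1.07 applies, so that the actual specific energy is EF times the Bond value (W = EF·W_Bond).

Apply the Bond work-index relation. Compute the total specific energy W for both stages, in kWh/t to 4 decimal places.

W = 10·Wi·(P80^(-½) − F80^(-½))
Stage 1 (17777→2825 µm, Wi₁=10.3): W₁ = 10·10.3·(0.018814 − 0.007500) = 1.1654 kWh/t
Stage 2 (2825→293 µm, Wi₂=10.0): W₂ = 10·10.0·(0.058421 − 0.018814) = 3.9606 kWh/t
W = W₁ + W₂ = 1.1654 + 3.9606 = 5.1260 kWh/t
Apply correction: 5.1260 × 1.07 = 5.4848 kWh/t

W = 5.4848 kWh/t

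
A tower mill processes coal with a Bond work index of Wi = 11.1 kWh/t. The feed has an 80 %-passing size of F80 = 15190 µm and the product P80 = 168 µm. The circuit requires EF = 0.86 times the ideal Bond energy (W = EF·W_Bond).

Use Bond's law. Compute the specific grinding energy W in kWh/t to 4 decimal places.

W = 6.5904 kWh/t

W = 10·Wi·(P80^(-½) − F80^(-½))
1/√168 = 0.077152;  1/√15190 = 0.008114
W = 10·11.1·(0.077152 − 0.008114) = 7.6632 kWh/t
Apply correction: 7.6632 × 0.86 = 6.5904 kWh/t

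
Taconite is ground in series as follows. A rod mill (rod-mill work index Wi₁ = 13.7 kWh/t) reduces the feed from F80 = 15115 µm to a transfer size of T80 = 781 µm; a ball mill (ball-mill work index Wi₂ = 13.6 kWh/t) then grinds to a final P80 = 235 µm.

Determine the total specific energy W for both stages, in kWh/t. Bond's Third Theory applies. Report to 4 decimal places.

W = 10 Wi (1/√P80 − 1/√F80)  [Bond]
Stage 1 (15115→781 µm, Wi₁=13.7): W₁ = 10·13.7·(0.035783 − 0.008134) = 3.7879 kWh/t
Stage 2 (781→235 µm, Wi₂=13.6): W₂ = 10·13.6·(0.065233 − 0.035783) = 4.0052 kWh/t
W = W₁ + W₂ = 3.7879 + 4.0052 = 7.7931 kWh/t

W = 7.7931 kWh/t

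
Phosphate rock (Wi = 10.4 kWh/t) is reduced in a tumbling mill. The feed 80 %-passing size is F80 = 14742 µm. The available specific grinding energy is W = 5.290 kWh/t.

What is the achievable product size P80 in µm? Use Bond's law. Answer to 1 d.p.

P80 = 286.3 µm

W = 10·Wi·(P80^(-½) − F80^(-½))
⇒ 1/√P80 = W/(10·Wi) + 1/√F80
  = 5.2900/(10·10.4) + 1/√14742 = 0.050865 + 0.008236 = 0.059101
P80 = (1/0.059101)² = 16.9200² = 286.29 µm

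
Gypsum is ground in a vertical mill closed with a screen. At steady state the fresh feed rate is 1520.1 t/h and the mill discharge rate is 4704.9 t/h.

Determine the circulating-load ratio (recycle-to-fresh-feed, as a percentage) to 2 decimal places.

CL = 209.51 %

Discharge = new feed + return, hence
R = M − F = 4704.9 − 1520.1 = 3184.8 t/h
CL = 100·R/F = 100·3184.8/1520.1 = 209.51 %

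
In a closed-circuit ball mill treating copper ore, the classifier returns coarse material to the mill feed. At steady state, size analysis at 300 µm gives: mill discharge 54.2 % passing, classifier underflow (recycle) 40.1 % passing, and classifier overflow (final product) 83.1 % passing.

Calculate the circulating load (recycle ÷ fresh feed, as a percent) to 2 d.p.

Let r = R/F. Size balance at 300 µm:
r = (o − d)/(d − u)
r = (83.1 − 54.2)/(54.2 − 40.1) = 28.9/14.1 = 2.0496
CL = 100·r = 204.96 %

CL = 204.96 %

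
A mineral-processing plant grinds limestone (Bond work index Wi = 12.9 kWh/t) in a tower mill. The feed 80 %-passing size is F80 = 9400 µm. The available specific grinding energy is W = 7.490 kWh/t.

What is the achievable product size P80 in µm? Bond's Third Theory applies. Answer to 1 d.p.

W = 10 Wi (1/√P80 − 1/√F80)  [Bond]
P80^(−½) = W/(10 Wi) + F80^(−½)
  = 7.4900/(10·12.9) + 1/√9400 = 0.058062 + 0.010314 = 0.068376
P80 = (1/0.068376)² = 14.6250² = 213.89 µm

P80 = 213.9 µm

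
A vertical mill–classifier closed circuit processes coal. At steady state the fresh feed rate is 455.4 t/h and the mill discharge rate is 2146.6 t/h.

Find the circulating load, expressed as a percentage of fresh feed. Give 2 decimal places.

CL = 371.37 %

Mill node: discharge = fresh + recycle.
R = M − F = 2146.6 − 455.4 = 1691.2 t/h
CL = 100·R/F = 100·1691.2/455.4 = 371.37 %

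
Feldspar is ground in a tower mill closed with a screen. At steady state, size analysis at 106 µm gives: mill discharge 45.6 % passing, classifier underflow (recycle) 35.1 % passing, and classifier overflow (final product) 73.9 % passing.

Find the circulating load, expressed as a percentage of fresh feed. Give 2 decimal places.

Two-product formula at 106 µm:
r = (o − d)/(d − u)
r = (73.9 − 45.6)/(45.6 − 35.1) = 28.3/10.5 = 2.6952
CL = 100·r = 269.52 %

CL = 269.52 %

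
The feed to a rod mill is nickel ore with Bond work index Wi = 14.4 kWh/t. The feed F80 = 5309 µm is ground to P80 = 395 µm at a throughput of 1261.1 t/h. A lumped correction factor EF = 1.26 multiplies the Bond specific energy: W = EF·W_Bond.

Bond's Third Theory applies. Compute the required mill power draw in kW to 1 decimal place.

P = 8372.5 kW

W = 10·Wi·[P80^(−½) − F80^(−½)]
W = 10·14.4·(1/√395 − 1/√5309) = 10·14.4·(0.036591) = 5.2691 kWh/t
W_actual = 1.26 × 5.2691 = 6.6391 kWh/t
Power = W × throughput = 6.6391 kWh/t × 1261.1 t/h = 8372.5 kW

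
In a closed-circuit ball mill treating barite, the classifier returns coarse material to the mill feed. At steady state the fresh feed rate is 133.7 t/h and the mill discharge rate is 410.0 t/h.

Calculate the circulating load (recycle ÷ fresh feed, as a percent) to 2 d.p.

Mill node: discharge = fresh + recycle.
R = M − F = 410.0 − 133.7 = 276.3 t/h
CL = 100·R/F = 100·276.3/133.7 = 206.66 %

CL = 206.66 %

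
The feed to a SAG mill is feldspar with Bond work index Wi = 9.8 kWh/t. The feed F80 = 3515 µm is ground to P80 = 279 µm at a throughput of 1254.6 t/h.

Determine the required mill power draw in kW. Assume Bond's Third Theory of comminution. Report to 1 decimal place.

W = 10 Wi (1/√P80 − 1/√F80)  [Bond]
W = 10·9.8·(1/√279 − 1/√3515) = 10·9.8·(0.043001) = 4.2141 kWh/t
P = W·T = 4.2141·1254.6 = 5287.1 kW

P = 5287.1 kW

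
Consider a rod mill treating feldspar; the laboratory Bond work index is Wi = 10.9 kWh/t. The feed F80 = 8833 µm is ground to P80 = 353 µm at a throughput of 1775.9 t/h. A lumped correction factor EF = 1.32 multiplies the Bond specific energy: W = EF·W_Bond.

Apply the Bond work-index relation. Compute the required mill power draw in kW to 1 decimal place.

Bond:  W = 10 Wi (1/√P − 1/√F)
W = 10·10.9·(1/√353 − 1/√8833) = 10·10.9·(0.042585) = 4.6417 kWh/t
With EF = 1.32: W = 4.6417·1.32 = 6.1271 kWh/t
Mill draw = 6.1271 × 1775.9 = 10881.0 kW

P = 10881.0 kW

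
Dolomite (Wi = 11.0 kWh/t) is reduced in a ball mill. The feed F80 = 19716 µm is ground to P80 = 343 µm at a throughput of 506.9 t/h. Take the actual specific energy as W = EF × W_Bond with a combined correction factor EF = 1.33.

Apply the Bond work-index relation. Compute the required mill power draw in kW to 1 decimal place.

P = 3476.1 kW

Bond: W = 10·Wi·(1/√P80 − 1/√F80)
W = 10·11.0·(1/√343 − 1/√19716) = 10·11.0·(0.046873) = 5.1560 kWh/t
With EF = 1.33: W = 5.1560·1.33 = 6.8575 kWh/t
Mill draw = 6.8575 × 506.9 = 3476.1 kW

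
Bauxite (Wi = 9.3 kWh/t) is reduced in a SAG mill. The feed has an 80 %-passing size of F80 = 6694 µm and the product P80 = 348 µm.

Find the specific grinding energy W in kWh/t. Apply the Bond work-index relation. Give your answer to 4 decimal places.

W = 3.8486 kWh/t

W_Bond = 10·Wi·(1/√P₈₀ − 1/√F₈₀)
1/√348 = 0.053606;  1/√6694 = 0.012222
W = 10·9.3·(0.053606 − 0.012222) = 3.8486 kWh/t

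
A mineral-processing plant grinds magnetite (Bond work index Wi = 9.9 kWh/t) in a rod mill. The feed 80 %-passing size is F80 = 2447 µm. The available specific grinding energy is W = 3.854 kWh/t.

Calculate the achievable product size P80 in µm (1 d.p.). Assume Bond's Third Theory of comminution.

W = 10·Wi·[P80^(−½) − F80^(−½)]
1/√P80 = 1/√F80 + W/(10·Wi)
  = 3.8540/(10·9.9) + 1/√2447 = 0.038929 + 0.020215 = 0.059145
P80 = (1/0.059145)² = 16.9077² = 285.87 µm

P80 = 285.9 µm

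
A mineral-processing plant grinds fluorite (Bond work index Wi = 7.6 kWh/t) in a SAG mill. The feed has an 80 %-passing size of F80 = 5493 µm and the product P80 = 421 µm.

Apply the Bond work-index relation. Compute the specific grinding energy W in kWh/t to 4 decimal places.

W = 2.6786 kWh/t

W = 10 Wi / √P80 − 10 Wi / √F80
1/√421 = 0.048737;  1/√5493 = 0.013493
W = 10·7.6·(0.048737 − 0.013493) = 2.6786 kWh/t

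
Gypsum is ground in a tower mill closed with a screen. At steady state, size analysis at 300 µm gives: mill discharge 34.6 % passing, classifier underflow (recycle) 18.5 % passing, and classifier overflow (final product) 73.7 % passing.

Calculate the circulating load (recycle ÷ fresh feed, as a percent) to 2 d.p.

CL = 242.86 %

Balance %-passing 300 µm (r = R/F):
(1+r)·d = r·u + o ⇒ r = (o−d)/(d−u)
r = (73.7 − 34.6)/(34.6 − 18.5) = 39.1/16.1 = 2.4286
CL = 100·r = 242.86 %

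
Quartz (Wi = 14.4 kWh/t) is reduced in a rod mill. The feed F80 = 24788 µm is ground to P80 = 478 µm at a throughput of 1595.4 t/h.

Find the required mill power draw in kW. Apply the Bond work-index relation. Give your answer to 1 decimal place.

P = 9048.8 kW

W = 10 Wi (P80^-0.5 − F80^-0.5)
W = 10·14.4·(1/√478 − 1/√24788) = 10·14.4·(0.039387) = 5.6718 kWh/t
P = W·T = 5.6718·1595.4 = 9048.8 kW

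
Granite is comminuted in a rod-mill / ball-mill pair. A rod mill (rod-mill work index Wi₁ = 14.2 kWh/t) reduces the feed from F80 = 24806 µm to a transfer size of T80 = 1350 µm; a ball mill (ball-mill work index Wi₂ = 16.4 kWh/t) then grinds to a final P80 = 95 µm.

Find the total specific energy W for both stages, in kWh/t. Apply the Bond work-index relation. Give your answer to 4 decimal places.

W = 10 Wi / √P80 − 10 Wi / √F80
Stage 1 (24806→1350 µm, Wi₁=14.2): W₁ = 10·14.2·(0.027217 − 0.006349) = 2.9632 kWh/t
Stage 2 (1350→95 µm, Wi₂=16.4): W₂ = 10·16.4·(0.102598 − 0.027217) = 12.3625 kWh/t
W = W₁ + W₂ = 2.9632 + 12.3625 = 15.3257 kWh/t

W = 15.3257 kWh/t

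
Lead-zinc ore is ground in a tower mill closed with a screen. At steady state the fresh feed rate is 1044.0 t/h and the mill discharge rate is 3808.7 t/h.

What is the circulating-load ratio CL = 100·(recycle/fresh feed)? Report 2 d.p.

CL = 264.82 %

Steady state: M = F + R.
R = M − F = 3808.7 − 1044.0 = 2764.7 t/h
CL = 100·R/F = 100·2764.7/1044.0 = 264.82 %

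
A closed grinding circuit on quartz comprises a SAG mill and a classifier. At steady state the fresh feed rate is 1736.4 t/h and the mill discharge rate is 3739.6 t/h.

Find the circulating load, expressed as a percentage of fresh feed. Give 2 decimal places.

CL = 115.37 %

Mill node: discharge = fresh + recycle.
R = M − F = 3739.6 − 1736.4 = 2003.2 t/h
CL = 100·R/F = 100·2003.2/1736.4 = 115.37 %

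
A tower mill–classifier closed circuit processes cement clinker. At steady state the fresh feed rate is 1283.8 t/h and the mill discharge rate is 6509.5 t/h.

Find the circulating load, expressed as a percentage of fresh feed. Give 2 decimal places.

Discharge = new feed + return, hence
R = M − F = 6509.5 − 1283.8 = 5225.7 t/h
CL = 100·R/F = 100·5225.7/1283.8 = 407.05 %

CL = 407.05 %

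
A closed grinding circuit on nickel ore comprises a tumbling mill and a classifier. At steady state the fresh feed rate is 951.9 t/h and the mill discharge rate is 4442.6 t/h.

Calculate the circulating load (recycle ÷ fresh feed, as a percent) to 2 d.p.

CL = 366.71 %

Discharge = new feed + return, hence
R = M − F = 4442.6 − 951.9 = 3490.7 t/h
CL = 100·R/F = 100·3490.7/951.9 = 366.71 %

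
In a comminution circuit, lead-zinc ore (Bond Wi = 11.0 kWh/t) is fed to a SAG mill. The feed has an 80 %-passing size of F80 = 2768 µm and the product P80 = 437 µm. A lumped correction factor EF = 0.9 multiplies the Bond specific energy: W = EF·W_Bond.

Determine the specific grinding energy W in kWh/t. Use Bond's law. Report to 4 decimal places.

W = 10·Wi·(P80^(-½) − F80^(-½))
1/√437 = 0.047836;  1/√2768 = 0.019007
W = 10·11.0·(0.047836 − 0.019007) = 3.1712 kWh/t
W_actual = 0.9 × 3.1712 = 2.8541 kWh/t

W = 2.8541 kWh/t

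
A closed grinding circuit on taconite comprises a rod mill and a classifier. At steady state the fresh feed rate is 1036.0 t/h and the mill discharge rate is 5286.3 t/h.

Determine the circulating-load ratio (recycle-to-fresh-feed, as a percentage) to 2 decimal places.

CL = 410.26 %

Mill node: discharge = fresh + recycle.
R = M − F = 5286.3 − 1036.0 = 4250.3 t/h
CL = 100·R/F = 100·4250.3/1036.0 = 410.26 %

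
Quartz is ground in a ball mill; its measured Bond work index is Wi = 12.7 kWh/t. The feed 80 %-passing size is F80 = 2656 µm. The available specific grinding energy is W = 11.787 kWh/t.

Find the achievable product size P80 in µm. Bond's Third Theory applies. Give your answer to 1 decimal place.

P80 = 79.4 µm

W = 10·Wi·(P80^(-½) − F80^(-½))
1/√P80 = 1/√F80 + W/(10·Wi)
  = 11.7870/(10·12.7) + 1/√2656 = 0.092811 + 0.019404 = 0.112215
P80 = (1/0.112215)² = 8.9115² = 79.41 µm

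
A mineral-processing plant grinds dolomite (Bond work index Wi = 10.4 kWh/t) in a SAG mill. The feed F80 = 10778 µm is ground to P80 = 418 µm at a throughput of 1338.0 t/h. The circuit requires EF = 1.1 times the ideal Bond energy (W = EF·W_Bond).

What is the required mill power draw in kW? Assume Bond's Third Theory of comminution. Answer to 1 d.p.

P = 6012.4 kW

W = 10 Wi / √P80 − 10 Wi / √F80
W = 10·10.4·(1/√418 − 1/√10778) = 10·10.4·(0.039279) = 4.0850 kWh/t
With EF = 1.1: W = 4.0850·1.1 = 4.4935 kWh/t
Power = W × throughput = 4.4935 kWh/t × 1338.0 t/h = 6012.4 kW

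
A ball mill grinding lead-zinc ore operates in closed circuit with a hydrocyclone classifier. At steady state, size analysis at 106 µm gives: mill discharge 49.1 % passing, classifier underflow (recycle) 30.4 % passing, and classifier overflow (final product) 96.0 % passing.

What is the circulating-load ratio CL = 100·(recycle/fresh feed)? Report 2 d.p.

CL = 250.80 %

Balance %-passing 106 µm (r = R/F):
r = (o − d)/(d − u)
r = (96.0 − 49.1)/(49.1 − 30.4) = 46.9/18.7 = 2.5080
CL = 100·r = 250.80 %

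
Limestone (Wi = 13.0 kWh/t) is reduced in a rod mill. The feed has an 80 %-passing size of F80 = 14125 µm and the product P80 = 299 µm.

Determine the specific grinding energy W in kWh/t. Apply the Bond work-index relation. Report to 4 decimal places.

W = 10 Wi (P80^-0.5 − F80^-0.5)
1/√299 = 0.057831;  1/√14125 = 0.008414
W = 10·13.0·(0.057831 − 0.008414) = 6.4243 kWh/t

W = 6.4243 kWh/t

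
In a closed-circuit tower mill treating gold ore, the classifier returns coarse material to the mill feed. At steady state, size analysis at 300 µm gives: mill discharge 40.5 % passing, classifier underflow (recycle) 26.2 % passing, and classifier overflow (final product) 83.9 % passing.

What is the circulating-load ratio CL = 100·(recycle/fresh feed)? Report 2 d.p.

CL = 303.50 %

Classifier node, passing 300 µm:
Fd + Rd = Ru + Fo ⇒ R/F = (o−d)/(d−u)
r = (83.9 − 40.5)/(40.5 − 26.2) = 43.4/14.3 = 3.0350
CL = 100·r = 303.50 %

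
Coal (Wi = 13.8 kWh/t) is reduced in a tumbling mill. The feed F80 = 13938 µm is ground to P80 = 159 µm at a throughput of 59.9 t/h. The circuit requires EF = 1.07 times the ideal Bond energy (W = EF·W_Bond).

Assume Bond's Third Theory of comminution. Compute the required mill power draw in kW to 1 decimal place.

W = 10 Wi (P80^-0.5 − F80^-0.5)
W = 10·13.8·(1/√159 − 1/√13938) = 10·13.8·(0.070835) = 9.7752 kWh/t
W_actual = 1.07 × 9.7752 = 10.4595 kWh/t
P_mill = W·ṁ = 10.4595·59.9 = 626.5 kW

P = 626.5 kW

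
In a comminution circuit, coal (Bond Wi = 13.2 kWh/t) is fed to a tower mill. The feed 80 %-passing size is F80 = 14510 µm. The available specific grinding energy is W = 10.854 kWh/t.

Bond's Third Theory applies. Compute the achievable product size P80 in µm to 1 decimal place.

P80 = 122.0 µm

Bond:  W = 10 Wi (1/√P − 1/√F)
1/√P80 = 1/√F80 + W/(10·Wi)
  = 10.8540/(10·13.2) + 1/√14510 = 0.082227 + 0.008302 = 0.090529
P80 = (1/0.090529)² = 11.0462² = 122.02 µm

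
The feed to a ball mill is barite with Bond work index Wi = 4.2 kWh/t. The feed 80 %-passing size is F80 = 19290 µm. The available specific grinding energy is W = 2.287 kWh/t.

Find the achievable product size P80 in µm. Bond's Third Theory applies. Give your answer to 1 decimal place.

P80 = 263.1 µm

W_Bond = 10·Wi·(1/√P₈₀ − 1/√F₈₀)
P80^-0.5 = F80^-0.5 + W/(10 Wi)
  = 2.2870/(10·4.2) + 1/√19290 = 0.054452 + 0.007200 = 0.061652
P80 = (1/0.061652)² = 16.2200² = 263.09 µm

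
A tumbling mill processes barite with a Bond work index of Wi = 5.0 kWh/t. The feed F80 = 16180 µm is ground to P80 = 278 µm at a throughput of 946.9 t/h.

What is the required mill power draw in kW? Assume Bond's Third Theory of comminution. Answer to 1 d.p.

Bond: W = 10·Wi·(1/√P80 − 1/√F80)
W = 10·5.0·(1/√278 − 1/√16180) = 10·5.0·(0.052114) = 2.6057 kWh/t
Mill draw = 2.6057 × 946.9 = 2467.4 kW

P = 2467.4 kW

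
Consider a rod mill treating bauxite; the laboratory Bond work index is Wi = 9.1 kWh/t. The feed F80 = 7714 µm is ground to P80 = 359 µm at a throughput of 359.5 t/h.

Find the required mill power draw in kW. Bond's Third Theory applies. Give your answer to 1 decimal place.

Bond: W = 10·Wi·(1/√P80 − 1/√F80)
W = 10·9.1·(1/√359 − 1/√7714) = 10·9.1·(0.041392) = 3.7667 kWh/t
Power = W × throughput = 3.7667 kWh/t × 359.5 t/h = 1354.1 kW

P = 1354.1 kW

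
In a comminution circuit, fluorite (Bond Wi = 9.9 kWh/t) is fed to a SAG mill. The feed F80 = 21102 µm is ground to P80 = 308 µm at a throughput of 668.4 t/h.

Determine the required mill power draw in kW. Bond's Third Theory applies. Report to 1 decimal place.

P = 3315.0 kW

W = 10 Wi (P80^-0.5 − F80^-0.5)
W = 10·9.9·(1/√308 − 1/√21102) = 10·9.9·(0.050096) = 4.9595 kWh/t
Mill draw = 4.9595 × 668.4 = 3315.0 kW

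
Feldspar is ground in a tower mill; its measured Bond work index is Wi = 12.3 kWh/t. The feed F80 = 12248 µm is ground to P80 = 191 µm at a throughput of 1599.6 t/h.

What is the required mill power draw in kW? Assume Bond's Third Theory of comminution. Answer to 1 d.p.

Bond: W = 10·Wi·(1/√P80 − 1/√F80)
W = 10·12.3·(1/√191 − 1/√12248) = 10·12.3·(0.063322) = 7.7886 kWh/t
P_mill = W·ṁ = 7.7886·1599.6 = 12458.6 kW

P = 12458.6 kW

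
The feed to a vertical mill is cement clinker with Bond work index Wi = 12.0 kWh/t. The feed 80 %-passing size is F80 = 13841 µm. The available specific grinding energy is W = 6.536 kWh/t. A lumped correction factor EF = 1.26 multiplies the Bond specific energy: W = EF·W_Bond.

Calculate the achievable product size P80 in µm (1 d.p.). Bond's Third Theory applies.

P80 = 373.7 µm

W = 10·Wi·(P80^(-½) − F80^(-½))
W_Bond = W / EF = 6.536 / 1.26 = 5.1873 kWh/t
1/√P80 = 1/√F80 + W_Bond/(10·Wi)
  = 5.1873/(10·12.0) + 1/√13841 = 0.043228 + 0.008500 = 0.051727
P80 = (1/0.051727)² = 19.3321² = 373.73 µm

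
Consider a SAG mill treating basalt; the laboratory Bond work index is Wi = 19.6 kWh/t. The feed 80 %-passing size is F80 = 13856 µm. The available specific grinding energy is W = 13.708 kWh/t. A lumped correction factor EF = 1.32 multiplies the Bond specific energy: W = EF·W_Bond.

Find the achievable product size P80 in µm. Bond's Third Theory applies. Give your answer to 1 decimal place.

P80 = 264.6 µm

W = 10 Wi (1/√P80 − 1/√F80)  [Bond]
W_Bond = W / EF = 13.708 / 1.32 = 10.3848 kWh/t
1/√P80 = 1/√F80 + W_Bond/(10·Wi)
  = 10.3848/(10·19.6) + 1/√13856 = 0.052984 + 0.008495 = 0.061479
P80 = (1/0.061479)² = 16.2656² = 264.57 µm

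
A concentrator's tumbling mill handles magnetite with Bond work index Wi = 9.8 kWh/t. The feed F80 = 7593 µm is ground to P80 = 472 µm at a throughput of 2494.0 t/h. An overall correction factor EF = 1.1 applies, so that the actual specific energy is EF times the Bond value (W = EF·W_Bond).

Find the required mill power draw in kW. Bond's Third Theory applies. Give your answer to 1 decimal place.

P = 9289.6 kW

W = 10·Wi·(P80^(-½) − F80^(-½))
W = 10·9.8·(1/√472 − 1/√7593) = 10·9.8·(0.034553) = 3.3862 kWh/t
With EF = 1.1: W = 3.3862·1.1 = 3.7248 kWh/t
P_mill = W·ṁ = 3.7248·2494.0 = 9289.6 kW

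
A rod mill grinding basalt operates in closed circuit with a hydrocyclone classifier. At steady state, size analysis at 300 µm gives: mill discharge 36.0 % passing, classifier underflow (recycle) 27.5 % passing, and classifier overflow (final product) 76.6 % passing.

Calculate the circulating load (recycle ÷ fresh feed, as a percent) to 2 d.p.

CL = 477.65 %

Two-product formula at 300 µm:
(1+r)d = ru + o → r = (o−d)/(d−u)
r = (76.6 − 36.0)/(36.0 − 27.5) = 40.6/8.5 = 4.7765
CL = 100·r = 477.65 %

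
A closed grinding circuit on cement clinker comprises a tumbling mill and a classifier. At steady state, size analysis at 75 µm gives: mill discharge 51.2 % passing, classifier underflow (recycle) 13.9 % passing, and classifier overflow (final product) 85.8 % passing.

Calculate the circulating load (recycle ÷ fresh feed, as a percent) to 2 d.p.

CL = 92.76 %

Balance %-passing 75 µm (r = R/F):
(1+r)d = ru + o → r = (o−d)/(d−u)
r = (85.8 − 51.2)/(51.2 − 13.9) = 34.6/37.3 = 0.9276
CL = 100·r = 92.76 %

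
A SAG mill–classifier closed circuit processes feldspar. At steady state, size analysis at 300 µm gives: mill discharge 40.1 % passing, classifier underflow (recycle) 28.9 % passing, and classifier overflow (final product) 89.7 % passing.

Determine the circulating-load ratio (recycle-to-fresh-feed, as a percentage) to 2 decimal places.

Classifier node, passing 300 µm:
r = (o − d)/(d − u)
r = (89.7 − 40.1)/(40.1 − 28.9) = 49.6/11.2 = 4.4286
CL = 100·r = 442.86 %

CL = 442.86 %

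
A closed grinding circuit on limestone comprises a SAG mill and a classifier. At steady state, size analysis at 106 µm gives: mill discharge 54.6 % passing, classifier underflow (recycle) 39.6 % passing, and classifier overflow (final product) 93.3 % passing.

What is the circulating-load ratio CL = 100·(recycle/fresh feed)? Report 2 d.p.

CL = 258.00 %

Two-product formula at 106 µm:
r = (o − d)/(d − u)
r = (93.3 − 54.6)/(54.6 − 39.6) = 38.7/15.0 = 2.5800
CL = 100·r = 258.00 %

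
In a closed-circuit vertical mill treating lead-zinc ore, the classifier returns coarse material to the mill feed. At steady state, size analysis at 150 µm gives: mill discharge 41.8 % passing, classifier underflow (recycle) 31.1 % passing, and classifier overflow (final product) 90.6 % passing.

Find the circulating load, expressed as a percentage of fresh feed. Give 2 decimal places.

Mass balance on the −150 µm fraction:
r = (o − d)/(d − u)
r = (90.6 − 41.8)/(41.8 − 31.1) = 48.8/10.7 = 4.5607
CL = 100·r = 456.07 %

CL = 456.07 %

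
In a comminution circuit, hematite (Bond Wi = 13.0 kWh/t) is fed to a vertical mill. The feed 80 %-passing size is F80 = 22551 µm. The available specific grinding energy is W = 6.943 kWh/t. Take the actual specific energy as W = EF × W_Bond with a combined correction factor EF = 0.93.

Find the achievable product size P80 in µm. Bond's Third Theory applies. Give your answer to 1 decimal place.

P80 = 243.5 µm

W = 10 Wi / √P80 − 10 Wi / √F80
W_Bond = W / EF = 6.943 / 0.93 = 7.4656 kWh/t
P80^(−½) = W_Bond/(10 Wi) + F80^(−½)
  = 7.4656/(10·13.0) + 1/√22551 = 0.057428 + 0.006659 = 0.064087
P80 = (1/0.064087)² = 15.6038² = 243.48 µm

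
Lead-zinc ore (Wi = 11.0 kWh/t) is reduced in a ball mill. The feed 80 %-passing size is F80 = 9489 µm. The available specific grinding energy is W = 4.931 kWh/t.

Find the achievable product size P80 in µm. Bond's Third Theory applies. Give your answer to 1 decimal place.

P80 = 329.5 µm

W_Bond = 10·Wi·(1/√P₈₀ − 1/√F₈₀)
P80^(−½) = W/(10 Wi) + F80^(−½)
  = 4.9310/(10·11.0) + 1/√9489 = 0.044827 + 0.010266 = 0.055093
P80 = (1/0.055093)² = 18.1511² = 329.46 µm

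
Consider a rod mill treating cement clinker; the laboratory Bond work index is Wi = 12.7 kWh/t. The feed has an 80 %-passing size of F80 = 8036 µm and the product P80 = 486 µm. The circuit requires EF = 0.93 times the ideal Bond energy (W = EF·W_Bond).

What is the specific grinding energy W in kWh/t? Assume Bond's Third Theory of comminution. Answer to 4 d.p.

W = 4.0400 kWh/t

Bond: W = 10·Wi·(1/√P80 − 1/√F80)
1/√486 = 0.045361;  1/√8036 = 0.011155
W = 10·12.7·(0.045361 − 0.011155) = 4.3441 kWh/t
Corrected W = EF·W_Bond = 0.93·4.3441 = 4.0400 kWh/t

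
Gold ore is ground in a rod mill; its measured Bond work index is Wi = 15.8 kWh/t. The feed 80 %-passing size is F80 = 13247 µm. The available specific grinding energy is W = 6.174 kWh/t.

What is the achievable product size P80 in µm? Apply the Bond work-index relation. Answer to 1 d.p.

Bond:  W = 10 Wi (1/√P − 1/√F)
⇒ 1/√P80 = W/(10 Wi) + 1/√F80
  = 6.1740/(10·15.8) + 1/√13247 = 0.039076 + 0.008688 = 0.047764
P80 = (1/0.047764)² = 20.9361² = 438.32 µm

P80 = 438.3 µm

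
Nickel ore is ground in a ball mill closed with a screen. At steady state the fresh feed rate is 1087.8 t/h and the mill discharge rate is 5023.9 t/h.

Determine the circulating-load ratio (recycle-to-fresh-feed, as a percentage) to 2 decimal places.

CL = 361.84 %

Discharge = new feed + return, hence
R = M − F = 5023.9 − 1087.8 = 3936.1 t/h
CL = 100·R/F = 100·3936.1/1087.8 = 361.84 %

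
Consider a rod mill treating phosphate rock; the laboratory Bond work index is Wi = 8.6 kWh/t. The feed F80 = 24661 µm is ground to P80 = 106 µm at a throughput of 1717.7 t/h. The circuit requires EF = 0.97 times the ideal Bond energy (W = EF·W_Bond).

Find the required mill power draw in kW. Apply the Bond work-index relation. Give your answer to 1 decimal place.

Bond:  W = 10 Wi (1/√P − 1/√F)
W = 10·8.6·(1/√106 − 1/√24661) = 10·8.6·(0.090761) = 7.8054 kWh/t
With EF = 0.97: W = 7.8054·0.97 = 7.5713 kWh/t
Mill draw = 7.5713 × 1717.7 = 13005.2 kW

P = 13005.2 kW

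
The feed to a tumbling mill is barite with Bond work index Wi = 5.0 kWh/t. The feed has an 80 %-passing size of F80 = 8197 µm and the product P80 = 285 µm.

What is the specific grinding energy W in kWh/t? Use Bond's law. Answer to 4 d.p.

W = 2.4095 kWh/t

W = 10 Wi (P80^-0.5 − F80^-0.5)
1/√285 = 0.059235;  1/√8197 = 0.011045
W = 10·5.0·(0.059235 − 0.011045) = 2.4095 kWh/t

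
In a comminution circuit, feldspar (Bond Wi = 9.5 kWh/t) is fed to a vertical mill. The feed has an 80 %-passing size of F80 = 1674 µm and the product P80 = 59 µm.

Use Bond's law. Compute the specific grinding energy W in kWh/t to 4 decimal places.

Bond: W = 10·Wi·(1/√P80 − 1/√F80)
1/√59 = 0.130189;  1/√1674 = 0.024441
W = 10·9.5·(0.130189 − 0.024441) = 10.0460 kWh/t

W = 10.0460 kWh/t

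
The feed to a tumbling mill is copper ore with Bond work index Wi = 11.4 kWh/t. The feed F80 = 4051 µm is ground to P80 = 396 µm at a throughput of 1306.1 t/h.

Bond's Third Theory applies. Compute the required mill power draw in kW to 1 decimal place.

P = 5142.9 kW

W_Bond = 10·Wi·(1/√P₈₀ − 1/√F₈₀)
W = 10·11.4·(1/√396 − 1/√4051) = 10·11.4·(0.034540) = 3.9376 kWh/t
P = W·T = 3.9376·1306.1 = 5142.9 kW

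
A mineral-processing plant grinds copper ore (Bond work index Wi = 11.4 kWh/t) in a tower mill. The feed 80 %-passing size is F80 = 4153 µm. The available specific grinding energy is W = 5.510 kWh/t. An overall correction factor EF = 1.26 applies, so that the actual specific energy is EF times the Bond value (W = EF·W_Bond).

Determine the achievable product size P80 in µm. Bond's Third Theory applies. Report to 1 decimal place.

W = 10 Wi / √P80 − 10 Wi / √F80
W_Bond = W / EF = 5.510 / 1.26 = 4.3730 kWh/t
P80^-0.5 = F80^-0.5 + W_Bond/(10 Wi)
  = 4.3730/(10·11.4) + 1/√4153 = 0.038360 + 0.015517 = 0.053877
P80 = (1/0.053877)² = 18.5607² = 344.50 µm

P80 = 344.5 µm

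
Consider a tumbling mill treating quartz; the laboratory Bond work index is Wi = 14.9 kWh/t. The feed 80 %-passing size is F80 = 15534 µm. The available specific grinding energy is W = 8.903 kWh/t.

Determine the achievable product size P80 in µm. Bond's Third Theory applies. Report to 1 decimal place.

P80 = 217.7 µm

W = 10 Wi / √P80 − 10 Wi / √F80
⇒ 1/√P80 = W/(10·Wi) + 1/√F80
  = 8.9030/(10·14.9) + 1/√15534 = 0.059752 + 0.008023 = 0.067775
P80 = (1/0.067775)² = 14.7547² = 217.70 µm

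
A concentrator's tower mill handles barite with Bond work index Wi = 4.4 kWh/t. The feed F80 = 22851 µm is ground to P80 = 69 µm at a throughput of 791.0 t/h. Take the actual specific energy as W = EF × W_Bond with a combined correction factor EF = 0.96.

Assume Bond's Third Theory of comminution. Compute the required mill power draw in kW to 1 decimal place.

P = 3801.3 kW

W = 10·Wi·[P80^(−½) − F80^(−½)]
W = 10·4.4·(1/√69 − 1/√22851) = 10·4.4·(0.113771) = 5.0059 kWh/t
W_actual = 0.96 × 5.0059 = 4.8057 kWh/t
Power = W × throughput = 4.8057 kWh/t × 791.0 t/h = 3801.3 kW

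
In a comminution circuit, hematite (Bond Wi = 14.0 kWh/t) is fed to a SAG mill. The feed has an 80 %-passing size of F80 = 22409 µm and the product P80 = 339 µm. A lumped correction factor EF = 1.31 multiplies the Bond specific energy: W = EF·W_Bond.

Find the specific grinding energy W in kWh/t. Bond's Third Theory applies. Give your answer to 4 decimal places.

W = 10 Wi (1/√P80 − 1/√F80)  [Bond]
1/√339 = 0.054313;  1/√22409 = 0.006680
W = 10·14.0·(0.054313 − 0.006680) = 6.6685 kWh/t
Apply correction: 6.6685 × 1.31 = 8.7358 kWh/t

W = 8.7358 kWh/t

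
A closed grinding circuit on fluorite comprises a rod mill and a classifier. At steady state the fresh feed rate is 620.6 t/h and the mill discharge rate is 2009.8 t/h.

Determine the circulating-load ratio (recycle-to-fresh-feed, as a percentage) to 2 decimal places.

CL = 223.85 %

Mill node: discharge = fresh + recycle.
R = M − F = 2009.8 − 620.6 = 1389.2 t/h
CL = 100·R/F = 100·1389.2/620.6 = 223.85 %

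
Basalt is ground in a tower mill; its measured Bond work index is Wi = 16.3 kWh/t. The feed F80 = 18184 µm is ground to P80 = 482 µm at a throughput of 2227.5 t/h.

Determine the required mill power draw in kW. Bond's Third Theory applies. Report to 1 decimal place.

P = 13845.4 kW

W = 10 Wi / √P80 − 10 Wi / √F80
W = 10·16.3·(1/√482 − 1/√18184) = 10·16.3·(0.038133) = 6.2157 kWh/t
P_mill = W·ṁ = 6.2157·2227.5 = 13845.4 kW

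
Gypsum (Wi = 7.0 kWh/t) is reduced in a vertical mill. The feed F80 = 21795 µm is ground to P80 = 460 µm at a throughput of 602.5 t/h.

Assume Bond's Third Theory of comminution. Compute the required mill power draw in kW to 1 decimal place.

P = 1680.7 kW

W = 10 Wi (P80^-0.5 − F80^-0.5)
W = 10·7.0·(1/√460 − 1/√21795) = 10·7.0·(0.039852) = 2.7896 kWh/t
P = W·T = 2.7896·602.5 = 1680.7 kW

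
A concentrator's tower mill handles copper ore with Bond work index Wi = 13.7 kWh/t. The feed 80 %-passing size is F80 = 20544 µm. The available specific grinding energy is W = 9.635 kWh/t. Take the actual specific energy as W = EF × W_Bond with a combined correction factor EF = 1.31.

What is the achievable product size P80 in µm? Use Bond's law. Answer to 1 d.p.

P80 = 271.7 µm

Bond: W = 10·Wi·(1/√P80 − 1/√F80)
W_Bond = W / EF = 9.635 / 1.31 = 7.3550 kWh/t
⇒ 1/√P80 = W_Bond/(10·Wi) + 1/√F80
  = 7.3550/(10·13.7) + 1/√20544 = 0.053686 + 0.006977 = 0.060663
P80 = (1/0.060663)² = 16.4846² = 271.74 µm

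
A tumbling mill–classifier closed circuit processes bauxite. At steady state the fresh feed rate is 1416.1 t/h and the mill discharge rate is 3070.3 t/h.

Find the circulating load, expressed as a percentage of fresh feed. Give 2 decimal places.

CL = 116.81 %

M = F + R at steady state, so:
R = M − F = 3070.3 − 1416.1 = 1654.2 t/h
CL = 100·R/F = 100·1654.2/1416.1 = 116.81 %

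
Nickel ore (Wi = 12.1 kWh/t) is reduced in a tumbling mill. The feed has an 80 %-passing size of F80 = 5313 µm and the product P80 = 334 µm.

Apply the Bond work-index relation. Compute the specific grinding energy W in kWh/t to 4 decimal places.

W = 4.9608 kWh/t

W = 10 Wi (1/√P80 − 1/√F80)  [Bond]
1/√334 = 0.054718;  1/√5313 = 0.013719
W = 10·12.1·(0.054718 − 0.013719) = 4.9608 kWh/t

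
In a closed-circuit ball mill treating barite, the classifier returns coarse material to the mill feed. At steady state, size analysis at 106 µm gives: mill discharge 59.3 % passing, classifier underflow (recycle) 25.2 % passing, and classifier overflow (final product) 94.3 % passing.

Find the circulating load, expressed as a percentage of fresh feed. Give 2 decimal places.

CL = 102.64 %

Mass balance on the −106 µm fraction:
(1+r)d = ru + o → r = (o−d)/(d−u)
r = (94.3 − 59.3)/(59.3 − 25.2) = 35.0/34.1 = 1.0264
CL = 100·r = 102.64 %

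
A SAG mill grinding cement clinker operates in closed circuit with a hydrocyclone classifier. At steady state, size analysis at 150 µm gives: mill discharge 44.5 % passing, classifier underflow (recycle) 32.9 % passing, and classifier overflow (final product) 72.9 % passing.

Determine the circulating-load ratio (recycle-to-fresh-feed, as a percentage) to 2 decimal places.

CL = 244.83 %

Balance %-passing 150 µm (r = R/F):
(1+r)d = ru + o → r = (o−d)/(d−u)
r = (72.9 − 44.5)/(44.5 − 32.9) = 28.4/11.6 = 2.4483
CL = 100·r = 244.83 %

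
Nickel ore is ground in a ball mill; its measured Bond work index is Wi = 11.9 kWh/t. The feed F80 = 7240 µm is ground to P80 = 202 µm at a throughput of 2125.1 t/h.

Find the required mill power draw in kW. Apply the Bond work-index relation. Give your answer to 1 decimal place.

W = 10 Wi / √P80 − 10 Wi / √F80
W = 10·11.9·(1/√202 − 1/√7240) = 10·11.9·(0.058607) = 6.9743 kWh/t
Mill draw = 6.9743 × 2125.1 = 14821.0 kW

P = 14821.0 kW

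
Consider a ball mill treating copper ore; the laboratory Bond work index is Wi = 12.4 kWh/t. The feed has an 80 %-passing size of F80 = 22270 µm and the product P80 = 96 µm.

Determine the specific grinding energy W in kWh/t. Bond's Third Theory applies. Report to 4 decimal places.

W = 11.8248 kWh/t

W = 10 Wi (P80^-0.5 − F80^-0.5)
1/√96 = 0.102062;  1/√22270 = 0.006701
W = 10·12.4·(0.102062 − 0.006701) = 11.8248 kWh/t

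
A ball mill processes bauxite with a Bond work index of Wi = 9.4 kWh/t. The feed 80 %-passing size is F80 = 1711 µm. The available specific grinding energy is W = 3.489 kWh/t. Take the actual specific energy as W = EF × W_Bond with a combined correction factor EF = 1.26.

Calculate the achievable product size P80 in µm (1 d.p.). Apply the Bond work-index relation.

P80 = 347.6 µm

W = 10 Wi (1/√P80 − 1/√F80)  [Bond]
W_Bond = W / EF = 3.489 / 1.26 = 2.7690 kWh/t
P80^-0.5 = F80^-0.5 + W_Bond/(10 Wi)
  = 2.7690/(10·9.4) + 1/√1711 = 0.029458 + 0.024175 = 0.053633
P80 = (1/0.053633)² = 18.6451² = 347.64 µm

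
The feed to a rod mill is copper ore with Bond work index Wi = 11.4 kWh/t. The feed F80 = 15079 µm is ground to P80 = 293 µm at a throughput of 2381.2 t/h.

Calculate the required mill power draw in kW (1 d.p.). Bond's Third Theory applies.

Bond: W = 10·Wi·(1/√P80 − 1/√F80)
W = 10·11.4·(1/√293 − 1/√15079) = 10·11.4·(0.050277) = 5.7316 kWh/t
P_mill = W·ṁ = 5.7316·2381.2 = 13648.1 kW

P = 13648.1 kW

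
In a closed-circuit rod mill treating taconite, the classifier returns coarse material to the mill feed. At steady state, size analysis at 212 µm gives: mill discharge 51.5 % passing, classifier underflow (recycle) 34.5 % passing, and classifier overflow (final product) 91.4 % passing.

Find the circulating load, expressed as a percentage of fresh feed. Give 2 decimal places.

Classifier node, passing 212 µm:
Fd + Rd = Ru + Fo ⇒ R/F = (o−d)/(d−u)
r = (91.4 − 51.5)/(51.5 − 34.5) = 39.9/17.0 = 2.3471
CL = 100·r = 234.71 %

CL = 234.71 %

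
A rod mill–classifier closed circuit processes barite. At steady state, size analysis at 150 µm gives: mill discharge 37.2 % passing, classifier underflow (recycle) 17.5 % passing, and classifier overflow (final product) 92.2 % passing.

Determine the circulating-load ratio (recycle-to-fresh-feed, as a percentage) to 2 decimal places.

Classifier node, passing 150 µm:
d + r·d = r·u + o → r(d−u) = o−d
r = (92.2 − 37.2)/(37.2 − 17.5) = 55.0/19.7 = 2.7919
CL = 100·r = 279.19 %

CL = 279.19 %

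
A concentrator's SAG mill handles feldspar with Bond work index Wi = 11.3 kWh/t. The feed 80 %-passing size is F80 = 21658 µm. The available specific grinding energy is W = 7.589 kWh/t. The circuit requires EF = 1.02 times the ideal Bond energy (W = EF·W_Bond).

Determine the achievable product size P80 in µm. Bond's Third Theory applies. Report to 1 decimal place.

W_Bond = 10·Wi·(1/√P₈₀ − 1/√F₈₀)
W_Bond = W / EF = 7.589 / 1.02 = 7.4402 kWh/t
⇒ 1/√P80 = W_Bond/(10 Wi) + 1/√F80
  = 7.4402/(10·11.3) + 1/√21658 = 0.065842 + 0.006795 = 0.072637
P80 = (1/0.072637)² = 13.7670² = 189.53 µm

P80 = 189.5 µm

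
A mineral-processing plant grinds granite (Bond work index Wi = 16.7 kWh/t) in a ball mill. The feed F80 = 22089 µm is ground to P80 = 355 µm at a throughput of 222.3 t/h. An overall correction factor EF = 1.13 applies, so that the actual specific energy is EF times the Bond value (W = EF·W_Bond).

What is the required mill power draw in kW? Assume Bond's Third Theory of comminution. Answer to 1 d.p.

W = 10 Wi (1/√P80 − 1/√F80)  [Bond]
W = 10·16.7·(1/√355 − 1/√22089) = 10·16.7·(0.046346) = 7.7398 kWh/t
Corrected W = EF·W_Bond = 1.13·7.7398 = 8.7460 kWh/t
Mill draw = 8.7460 × 222.3 = 1944.2 kW

P = 1944.2 kW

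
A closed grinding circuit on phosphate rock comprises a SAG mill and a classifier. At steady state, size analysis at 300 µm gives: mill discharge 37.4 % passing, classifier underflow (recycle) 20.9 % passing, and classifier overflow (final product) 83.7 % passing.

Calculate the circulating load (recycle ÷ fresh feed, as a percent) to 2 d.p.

Balance %-passing 300 µm (r = R/F):
d + r·d = r·u + o → r(d−u) = o−d
r = (83.7 − 37.4)/(37.4 − 20.9) = 46.3/16.5 = 2.8061
CL = 100·r = 280.61 %

CL = 280.61 %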